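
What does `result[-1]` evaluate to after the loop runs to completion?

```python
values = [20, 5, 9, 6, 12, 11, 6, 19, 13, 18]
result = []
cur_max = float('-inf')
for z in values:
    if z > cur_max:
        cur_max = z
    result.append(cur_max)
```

Let's trace through this code step by step.

Initialize: values = [20, 5, 9, 6, 12, 11, 6, 19, 13, 18]
Initialize: result = []
Initialize: cur_max = -inf
Entering loop: for z in values:
After iteration 1: z = 20, result = [20], cur_max = 20
After iteration 2: z = 5, result = [20, 20], cur_max = 20
After iteration 3: z = 9, result = [20, 20, 20], cur_max = 20
After iteration 4: z = 6, result = [20, 20, 20, 20], cur_max = 20
After iteration 5: z = 12, result = [20, 20, 20, 20, 20], cur_max = 20
After iteration 6: z = 11, result = [20, 20, 20, 20, 20, 20], cur_max = 20
After iteration 7: z = 6, result = [20, 20, 20, 20, 20, 20, 20], cur_max = 20
After iteration 8: z = 19, result = [20, 20, 20, 20, 20, 20, 20, 20], cur_max = 20
After iteration 9: z = 13, result = [20, 20, 20, 20, 20, 20, 20, 20, 20], cur_max = 20
After iteration 10: z = 18, result = [20, 20, 20, 20, 20, 20, 20, 20, 20, 20], cur_max = 20
Loop ends.
result[-1] = 20

Final answer: 20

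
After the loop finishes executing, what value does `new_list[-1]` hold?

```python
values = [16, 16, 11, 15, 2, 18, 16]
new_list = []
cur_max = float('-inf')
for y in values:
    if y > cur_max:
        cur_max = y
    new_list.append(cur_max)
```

Let's trace through this code step by step.

Initialize: values = [16, 16, 11, 15, 2, 18, 16]
Initialize: new_list = []
Initialize: cur_max = -inf
Entering loop: for y in values:
After iteration 1: y = 16, new_list = [16], cur_max = 16
After iteration 2: y = 16, new_list = [16, 16], cur_max = 16
After iteration 3: y = 11, new_list = [16, 16, 16], cur_max = 16
After iteration 4: y = 15, new_list = [16, 16, 16, 16], cur_max = 16
After iteration 5: y = 2, new_list = [16, 16, 16, 16, 16], cur_max = 16
After iteration 6: y = 18, new_list = [16, 16, 16, 16, 16, 18], cur_max = 18
After iteration 7: y = 16, new_list = [16, 16, 16, 16, 16, 18, 18], cur_max = 18
Loop ends.
new_list[-1] = 18

Final answer: 18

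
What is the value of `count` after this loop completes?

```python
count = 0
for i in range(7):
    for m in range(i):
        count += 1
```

Let's trace through this code step by step.

Initialize: count = 0
Entering loop: for i in range(7):
After iteration 1: i = 0, count = 0
After iteration 2: i = 1, count = 1, m = 0
After iteration 3: i = 2, count = 3, m = 1
After iteration 4: i = 3, count = 6, m = 2
After iteration 5: i = 4, count = 10, m = 3
After iteration 6: i = 5, count = 15, m = 4
After iteration 7: i = 6, count = 21, m = 5
Loop ends.

Final answer: 21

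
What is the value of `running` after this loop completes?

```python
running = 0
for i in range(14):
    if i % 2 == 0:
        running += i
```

Let's trace through this code step by step.

Initialize: running = 0
Entering loop: for i in range(14):
After iteration 1: i = 0, running = 0
After iteration 2: i = 1, running = 0
After iteration 3: i = 2, running = 2
After iteration 4: i = 3, running = 2
After iteration 5: i = 4, running = 6
After iteration 6: i = 5, running = 6
After iteration 7: i = 6, running = 12
After iteration 8: i = 7, running = 12
After iteration 9: i = 8, running = 20
After iteration 10: i = 9, running = 20
After iteration 11: i = 10, running = 30
After iteration 12: i = 11, running = 30
After iteration 13: i = 12, running = 42
After iteration 14: i = 13, running = 42
Loop ends.

Final answer: 42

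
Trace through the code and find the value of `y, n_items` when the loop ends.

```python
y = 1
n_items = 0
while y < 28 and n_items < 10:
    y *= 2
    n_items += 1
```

Let's trace through this code step by step.

Initialize: y = 1
Initialize: n_items = 0
Entering loop: while y < 28 and n_items < 10:
After iteration 1: y = 2, n_items = 1
After iteration 2: y = 4, n_items = 2
After iteration 3: y = 8, n_items = 3
After iteration 4: y = 16, n_items = 4
After iteration 5: y = 32, n_items = 5
Loop ends.

Final answer: 32, 5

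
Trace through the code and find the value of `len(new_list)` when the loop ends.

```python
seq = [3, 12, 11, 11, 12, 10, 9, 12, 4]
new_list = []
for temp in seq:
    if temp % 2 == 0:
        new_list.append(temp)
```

Let's trace through this code step by step.

Initialize: seq = [3, 12, 11, 11, 12, 10, 9, 12, 4]
Initialize: new_list = []
Entering loop: for temp in seq:
After iteration 1: temp = 3, new_list = []
After iteration 2: temp = 12, new_list = [12]
After iteration 3: temp = 11, new_list = [12]
After iteration 4: temp = 11, new_list = [12]
After iteration 5: temp = 12, new_list = [12, 12]
After iteration 6: temp = 10, new_list = [12, 12, 10]
After iteration 7: temp = 9, new_list = [12, 12, 10]
After iteration 8: temp = 12, new_list = [12, 12, 10, 12]
After iteration 9: temp = 4, new_list = [12, 12, 10, 12, 4]
Loop ends.
len(new_list) = 5

Final answer: 5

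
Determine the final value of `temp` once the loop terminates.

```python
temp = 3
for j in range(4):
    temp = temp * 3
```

Let's trace through this code step by step.

Initialize: temp = 3
Entering loop: for j in range(4):
After iteration 1: j = 0, temp = 9
After iteration 2: j = 1, temp = 27
After iteration 3: j = 2, temp = 81
After iteration 4: j = 3, temp = 243
Loop ends.

Final answer: 243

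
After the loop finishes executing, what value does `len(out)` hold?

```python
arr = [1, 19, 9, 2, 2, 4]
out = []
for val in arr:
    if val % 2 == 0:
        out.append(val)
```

Let's trace through this code step by step.

Initialize: arr = [1, 19, 9, 2, 2, 4]
Initialize: out = []
Entering loop: for val in arr:
After iteration 1: val = 1, out = []
After iteration 2: val = 19, out = []
After iteration 3: val = 9, out = []
After iteration 4: val = 2, out = [2]
After iteration 5: val = 2, out = [2, 2]
After iteration 6: val = 4, out = [2, 2, 4]
Loop ends.
len(out) = 3

Final answer: 3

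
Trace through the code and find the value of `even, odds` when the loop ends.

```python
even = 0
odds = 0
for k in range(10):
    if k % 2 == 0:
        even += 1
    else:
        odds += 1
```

Let's trace through this code step by step.

Initialize: even = 0
Initialize: odds = 0
Entering loop: for k in range(10):
After iteration 1: k = 0, even = 1, odds = 0
After iteration 2: k = 1, even = 1, odds = 1
After iteration 3: k = 2, even = 2, odds = 1
After iteration 4: k = 3, even = 2, odds = 2
After iteration 5: k = 4, even = 3, odds = 2
After iteration 6: k = 5, even = 3, odds = 3
After iteration 7: k = 6, even = 4, odds = 3
After iteration 8: k = 7, even = 4, odds = 4
After iteration 9: k = 8, even = 5, odds = 4
After iteration 10: k = 9, even = 5, odds = 5
Loop ends.

Final answer: 5, 5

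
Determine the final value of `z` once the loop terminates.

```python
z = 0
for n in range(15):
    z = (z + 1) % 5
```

Let's trace through this code step by step.

Initialize: z = 0
Entering loop: for n in range(15):
After iteration 1: n = 0, z = 1
After iteration 2: n = 1, z = 2
After iteration 3: n = 2, z = 3
After iteration 4: n = 3, z = 4
After iteration 5: n = 4, z = 0
After iteration 6: n = 5, z = 1
After iteration 7: n = 6, z = 2
After iteration 8: n = 7, z = 3
After iteration 9: n = 8, z = 4
After iteration 10: n = 9, z = 0
After iteration 11: n = 10, z = 1
After iteration 12: n = 11, z = 2
After iteration 13: n = 12, z = 3
After iteration 14: n = 13, z = 4
After iteration 15: n = 14, z = 0
Loop ends.

Final answer: 0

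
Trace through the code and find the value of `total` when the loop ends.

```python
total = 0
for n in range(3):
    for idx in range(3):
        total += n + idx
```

Let's trace through this code step by step.

Initialize: total = 0
Entering loop: for n in range(3):
After iteration 1: n = 0, total = 3
After iteration 2: n = 1, total = 9
After iteration 3: n = 2, total = 18
Loop ends.

Final answer: 18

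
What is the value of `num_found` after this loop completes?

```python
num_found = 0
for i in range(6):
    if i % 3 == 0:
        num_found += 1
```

Let's trace through this code step by step.

Initialize: num_found = 0
Entering loop: for i in range(6):
After iteration 1: i = 0, num_found = 1
After iteration 2: i = 1, num_found = 1
After iteration 3: i = 2, num_found = 1
After iteration 4: i = 3, num_found = 2
After iteration 5: i = 4, num_found = 2
After iteration 6: i = 5, num_found = 2
Loop ends.

Final answer: 2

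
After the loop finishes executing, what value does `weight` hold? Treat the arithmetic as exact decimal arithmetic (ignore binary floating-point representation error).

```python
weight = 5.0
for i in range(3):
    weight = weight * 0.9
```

Let's trace through this code step by step.

Initialize: weight = 5.0
Entering loop: for i in range(3):
After iteration 1: i = 0, weight = 4.5
After iteration 2: i = 1, weight = 4.05
After iteration 3: i = 2, weight = 3.645
Loop ends.

Final answer: 3.645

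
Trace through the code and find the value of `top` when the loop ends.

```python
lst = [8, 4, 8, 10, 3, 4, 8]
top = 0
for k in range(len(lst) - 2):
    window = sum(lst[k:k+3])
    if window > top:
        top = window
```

Let's trace through this code step by step.

Initialize: lst = [8, 4, 8, 10, 3, 4, 8]
Initialize: top = 0
Entering loop: for k in range(len(lst) - 2):
After iteration 1: k = 0, top = 20, window = 20
After iteration 2: k = 1, top = 22, window = 22
After iteration 3: k = 2, top = 22, window = 21
After iteration 4: k = 3, top = 22, window = 17
After iteration 5: k = 4, top = 22, window = 15
Loop ends.

Final answer: 22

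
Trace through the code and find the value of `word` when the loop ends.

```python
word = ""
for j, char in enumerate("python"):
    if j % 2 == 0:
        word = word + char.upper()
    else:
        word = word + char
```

Let's trace through this code step by step.

Initialize: word = ''
Entering loop: for j, char in enumerate("python"):
After iteration 1: j = 0, char = 'p', word = 'P'
After iteration 2: j = 1, char = 'y', word = 'Py'
After iteration 3: j = 2, char = 't', word = 'PyT'
After iteration 4: j = 3, char = 'h', word = 'PyTh'
After iteration 5: j = 4, char = 'o', word = 'PyThO'
After iteration 6: j = 5, char = 'n', word = 'PyThOn'
Loop ends.

Final answer: 'PyThOn'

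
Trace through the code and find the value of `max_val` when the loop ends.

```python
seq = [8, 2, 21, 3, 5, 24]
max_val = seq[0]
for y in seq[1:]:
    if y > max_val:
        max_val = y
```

Let's trace through this code step by step.

Initialize: seq = [8, 2, 21, 3, 5, 24]
Initialize: max_val = 8
Entering loop: for y in seq[1:]:
After iteration 1: y = 2, max_val = 8
After iteration 2: y = 21, max_val = 21
After iteration 3: y = 3, max_val = 21
After iteration 4: y = 5, max_val = 21
After iteration 5: y = 24, max_val = 24
Loop ends.

Final answer: 24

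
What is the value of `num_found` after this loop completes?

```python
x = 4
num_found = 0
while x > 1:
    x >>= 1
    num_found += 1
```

Let's trace through this code step by step.

Initialize: x = 4
Initialize: num_found = 0
Entering loop: while x > 1:
After iteration 1: x = 2, num_found = 1
After iteration 2: x = 1, num_found = 2
Loop ends.

Final answer: 2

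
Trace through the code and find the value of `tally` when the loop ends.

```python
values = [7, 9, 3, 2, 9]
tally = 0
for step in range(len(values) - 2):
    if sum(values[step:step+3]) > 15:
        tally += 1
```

Let's trace through this code step by step.

Initialize: values = [7, 9, 3, 2, 9]
Initialize: tally = 0
Entering loop: for step in range(len(values) - 2):
After iteration 1: step = 0, tally = 1
After iteration 2: step = 1, tally = 1
After iteration 3: step = 2, tally = 1
Loop ends.

Final answer: 1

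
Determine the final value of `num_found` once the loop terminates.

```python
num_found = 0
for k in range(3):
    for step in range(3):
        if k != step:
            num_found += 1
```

Let's trace through this code step by step.

Initialize: num_found = 0
Entering loop: for k in range(3):
After iteration 1: k = 0, num_found = 2
After iteration 2: k = 1, num_found = 4
After iteration 3: k = 2, num_found = 6
Loop ends.

Final answer: 6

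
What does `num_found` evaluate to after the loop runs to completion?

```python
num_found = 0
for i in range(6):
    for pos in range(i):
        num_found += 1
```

Let's trace through this code step by step.

Initialize: num_found = 0
Entering loop: for i in range(6):
After iteration 1: i = 0, num_found = 0
After iteration 2: i = 1, num_found = 1, pos = 0
After iteration 3: i = 2, num_found = 3, pos = 1
After iteration 4: i = 3, num_found = 6, pos = 2
After iteration 5: i = 4, num_found = 10, pos = 3
After iteration 6: i = 5, num_found = 15, pos = 4
Loop ends.

Final answer: 15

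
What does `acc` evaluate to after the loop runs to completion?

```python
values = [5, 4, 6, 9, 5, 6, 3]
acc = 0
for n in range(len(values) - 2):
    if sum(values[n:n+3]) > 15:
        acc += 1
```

Let's trace through this code step by step.

Initialize: values = [5, 4, 6, 9, 5, 6, 3]
Initialize: acc = 0
Entering loop: for n in range(len(values) - 2):
After iteration 1: n = 0, acc = 0
After iteration 2: n = 1, acc = 1
After iteration 3: n = 2, acc = 2
After iteration 4: n = 3, acc = 3
After iteration 5: n = 4, acc = 3
Loop ends.

Final answer: 3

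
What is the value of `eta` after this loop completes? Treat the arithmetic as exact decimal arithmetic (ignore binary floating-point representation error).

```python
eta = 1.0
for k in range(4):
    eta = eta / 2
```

Let's trace through this code step by step.

Initialize: eta = 1.0
Entering loop: for k in range(4):
After iteration 1: k = 0, eta = 0.5
After iteration 2: k = 1, eta = 0.25
After iteration 3: k = 2, eta = 0.125
After iteration 4: k = 3, eta = 0.0625
Loop ends.

Final answer: 0.0625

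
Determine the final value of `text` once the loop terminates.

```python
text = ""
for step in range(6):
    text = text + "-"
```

Let's trace through this code step by step.

Initialize: text = ''
Entering loop: for step in range(6):
After iteration 1: step = 0, text = '-'
After iteration 2: step = 1, text = '--'
After iteration 3: step = 2, text = '---'
After iteration 4: step = 3, text = '----'
After iteration 5: step = 4, text = '-----'
After iteration 6: step = 5, text = '------'
Loop ends.

Final answer: '------'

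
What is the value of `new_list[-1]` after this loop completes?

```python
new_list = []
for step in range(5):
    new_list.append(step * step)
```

Let's trace through this code step by step.

Initialize: new_list = []
Entering loop: for step in range(5):
After iteration 1: step = 0, new_list = [0]
After iteration 2: step = 1, new_list = [0, 1]
After iteration 3: step = 2, new_list = [0, 1, 4]
After iteration 4: step = 3, new_list = [0, 1, 4, 9]
After iteration 5: step = 4, new_list = [0, 1, 4, 9, 16]
Loop ends.
new_list[-1] = 16

Final answer: 16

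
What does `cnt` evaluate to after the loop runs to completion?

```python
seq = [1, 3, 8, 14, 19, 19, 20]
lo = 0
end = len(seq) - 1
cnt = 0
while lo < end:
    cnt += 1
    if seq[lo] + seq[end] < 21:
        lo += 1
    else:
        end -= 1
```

Let's trace through this code step by step.

Initialize: seq = [1, 3, 8, 14, 19, 19, 20]
Initialize: lo = 0
Initialize: end = 6
Initialize: cnt = 0
Entering loop: while lo < end:
After iteration 1: lo = 0, end = 5, cnt = 1
After iteration 2: lo = 1, end = 5, cnt = 2
After iteration 3: lo = 1, end = 4, cnt = 3
After iteration 4: lo = 1, end = 3, cnt = 4
After iteration 5: lo = 2, end = 3, cnt = 5
After iteration 6: lo = 2, end = 2, cnt = 6
Loop ends.

Final answer: 6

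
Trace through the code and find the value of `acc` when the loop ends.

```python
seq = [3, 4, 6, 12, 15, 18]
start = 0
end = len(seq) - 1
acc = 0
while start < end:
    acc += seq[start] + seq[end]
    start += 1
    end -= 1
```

Let's trace through this code step by step.

Initialize: seq = [3, 4, 6, 12, 15, 18]
Initialize: start = 0
Initialize: end = 5
Initialize: acc = 0
Entering loop: while start < end:
After iteration 1: start = 1, end = 4, acc = 21
After iteration 2: start = 2, end = 3, acc = 40
After iteration 3: start = 3, end = 2, acc = 58
Loop ends.

Final answer: 58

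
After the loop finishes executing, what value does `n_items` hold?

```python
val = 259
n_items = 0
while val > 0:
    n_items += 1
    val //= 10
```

Let's trace through this code step by step.

Initialize: val = 259
Initialize: n_items = 0
Entering loop: while val > 0:
After iteration 1: val = 25, n_items = 1
After iteration 2: val = 2, n_items = 2
After iteration 3: val = 0, n_items = 3
Loop ends.

Final answer: 3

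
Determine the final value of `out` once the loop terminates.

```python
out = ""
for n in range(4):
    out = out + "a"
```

Let's trace through this code step by step.

Initialize: out = ''
Entering loop: for n in range(4):
After iteration 1: n = 0, out = 'a'
After iteration 2: n = 1, out = 'aa'
After iteration 3: n = 2, out = 'aaa'
After iteration 4: n = 3, out = 'aaaa'
Loop ends.

Final answer: 'aaaa'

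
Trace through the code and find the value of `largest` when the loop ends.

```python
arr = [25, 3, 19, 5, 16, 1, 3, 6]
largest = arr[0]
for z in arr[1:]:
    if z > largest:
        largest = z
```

Let's trace through this code step by step.

Initialize: arr = [25, 3, 19, 5, 16, 1, 3, 6]
Initialize: largest = 25
Entering loop: for z in arr[1:]:
After iteration 1: z = 3, largest = 25
After iteration 2: z = 19, largest = 25
After iteration 3: z = 5, largest = 25
After iteration 4: z = 16, largest = 25
After iteration 5: z = 1, largest = 25
After iteration 6: z = 3, largest = 25
After iteration 7: z = 6, largest = 25
Loop ends.

Final answer: 25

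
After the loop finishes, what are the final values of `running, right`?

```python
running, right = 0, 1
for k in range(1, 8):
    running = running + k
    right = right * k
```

Let's trace through this code step by step.

Initialize: running = 0
Initialize: right = 1
Entering loop: for k in range(1, 8):
After iteration 1: k = 1, running = 1, right = 1
After iteration 2: k = 2, running = 3, right = 2
After iteration 3: k = 3, running = 6, right = 6
After iteration 4: k = 4, running = 10, right = 24
After iteration 5: k = 5, running = 15, right = 120
After iteration 6: k = 6, running = 21, right = 720
After iteration 7: k = 7, running = 28, right = 5040
Loop ends.

Final answer: 28, 5040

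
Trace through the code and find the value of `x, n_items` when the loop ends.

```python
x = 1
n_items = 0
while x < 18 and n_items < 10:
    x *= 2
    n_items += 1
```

Let's trace through this code step by step.

Initialize: x = 1
Initialize: n_items = 0
Entering loop: while x < 18 and n_items < 10:
After iteration 1: x = 2, n_items = 1
After iteration 2: x = 4, n_items = 2
After iteration 3: x = 8, n_items = 3
After iteration 4: x = 16, n_items = 4
After iteration 5: x = 32, n_items = 5
Loop ends.

Final answer: 32, 5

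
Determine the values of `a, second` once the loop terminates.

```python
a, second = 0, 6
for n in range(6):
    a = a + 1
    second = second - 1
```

Let's trace through this code step by step.

Initialize: a = 0
Initialize: second = 6
Entering loop: for n in range(6):
After iteration 1: n = 0, a = 1, second = 5
After iteration 2: n = 1, a = 2, second = 4
After iteration 3: n = 2, a = 3, second = 3
After iteration 4: n = 3, a = 4, second = 2
After iteration 5: n = 4, a = 5, second = 1
After iteration 6: n = 5, a = 6, second = 0
Loop ends.

Final answer: 6, 0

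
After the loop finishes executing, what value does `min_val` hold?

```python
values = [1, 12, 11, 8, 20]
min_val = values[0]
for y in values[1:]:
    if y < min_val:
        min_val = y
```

Let's trace through this code step by step.

Initialize: values = [1, 12, 11, 8, 20]
Initialize: min_val = 1
Entering loop: for y in values[1:]:
After iteration 1: y = 12, min_val = 1
After iteration 2: y = 11, min_val = 1
After iteration 3: y = 8, min_val = 1
After iteration 4: y = 20, min_val = 1
Loop ends.

Final answer: 1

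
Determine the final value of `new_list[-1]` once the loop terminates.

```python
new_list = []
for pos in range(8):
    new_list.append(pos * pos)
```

Let's trace through this code step by step.

Initialize: new_list = []
Entering loop: for pos in range(8):
After iteration 1: pos = 0, new_list = [0]
After iteration 2: pos = 1, new_list = [0, 1]
After iteration 3: pos = 2, new_list = [0, 1, 4]
After iteration 4: pos = 3, new_list = [0, 1, 4, 9]
After iteration 5: pos = 4, new_list = [0, 1, 4, 9, 16]
After iteration 6: pos = 5, new_list = [0, 1, 4, 9, 16, 25]
After iteration 7: pos = 6, new_list = [0, 1, 4, 9, 16, 25, 36]
After iteration 8: pos = 7, new_list = [0, 1, 4, 9, 16, 25, 36, 49]
Loop ends.
new_list[-1] = 49

Final answer: 49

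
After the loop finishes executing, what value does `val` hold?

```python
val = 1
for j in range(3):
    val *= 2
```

Let's trace through this code step by step.

Initialize: val = 1
Entering loop: for j in range(3):
After iteration 1: j = 0, val = 2
After iteration 2: j = 1, val = 4
After iteration 3: j = 2, val = 8
Loop ends.

Final answer: 8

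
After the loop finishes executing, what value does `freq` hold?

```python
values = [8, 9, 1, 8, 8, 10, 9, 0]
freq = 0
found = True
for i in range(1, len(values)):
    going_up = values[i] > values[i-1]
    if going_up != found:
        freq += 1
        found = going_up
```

Let's trace through this code step by step.

Initialize: values = [8, 9, 1, 8, 8, 10, 9, 0]
Initialize: freq = 0
Initialize: found = True
Entering loop: for i in range(1, len(values)):
After iteration 1: i = 1, freq = 0, found = True, going_up = True
After iteration 2: i = 2, freq = 1, found = False, going_up = False
After iteration 3: i = 3, freq = 2, found = True, going_up = True
After iteration 4: i = 4, freq = 3, found = False, going_up = False
After iteration 5: i = 5, freq = 4, found = True, going_up = True
After iteration 6: i = 6, freq = 5, found = False, going_up = False
After iteration 7: i = 7, freq = 5, found = False, going_up = False
Loop ends.

Final answer: 5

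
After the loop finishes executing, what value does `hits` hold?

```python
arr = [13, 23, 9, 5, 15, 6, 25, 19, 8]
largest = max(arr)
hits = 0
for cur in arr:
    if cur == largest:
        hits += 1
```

Let's trace through this code step by step.

Initialize: arr = [13, 23, 9, 5, 15, 6, 25, 19, 8]
Initialize: largest = 25
Initialize: hits = 0
Entering loop: for cur in arr:
After iteration 1: cur = 13, hits = 0
After iteration 2: cur = 23, hits = 0
After iteration 3: cur = 9, hits = 0
After iteration 4: cur = 5, hits = 0
After iteration 5: cur = 15, hits = 0
After iteration 6: cur = 6, hits = 0
After iteration 7: cur = 25, hits = 1
After iteration 8: cur = 19, hits = 1
After iteration 9: cur = 8, hits = 1
Loop ends.

Final answer: 1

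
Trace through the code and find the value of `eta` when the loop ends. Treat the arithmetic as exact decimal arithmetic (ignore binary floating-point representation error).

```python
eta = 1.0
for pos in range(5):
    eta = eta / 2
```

Let's trace through this code step by step.

Initialize: eta = 1.0
Entering loop: for pos in range(5):
After iteration 1: pos = 0, eta = 0.5
After iteration 2: pos = 1, eta = 0.25
After iteration 3: pos = 2, eta = 0.125
After iteration 4: pos = 3, eta = 0.0625
After iteration 5: pos = 4, eta = 0.03125
Loop ends.

Final answer: 0.03125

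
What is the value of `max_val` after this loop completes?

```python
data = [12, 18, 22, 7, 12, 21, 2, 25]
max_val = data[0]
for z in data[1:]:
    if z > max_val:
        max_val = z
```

Let's trace through this code step by step.

Initialize: data = [12, 18, 22, 7, 12, 21, 2, 25]
Initialize: max_val = 12
Entering loop: for z in data[1:]:
After iteration 1: z = 18, max_val = 18
After iteration 2: z = 22, max_val = 22
After iteration 3: z = 7, max_val = 22
After iteration 4: z = 12, max_val = 22
After iteration 5: z = 21, max_val = 22
After iteration 6: z = 2, max_val = 22
After iteration 7: z = 25, max_val = 25
Loop ends.

Final answer: 25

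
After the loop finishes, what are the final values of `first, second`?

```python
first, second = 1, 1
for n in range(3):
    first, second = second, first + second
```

Let's trace through this code step by step.

Initialize: first = 1
Initialize: second = 1
Entering loop: for n in range(3):
After iteration 1: n = 0, first = 1, second = 2
After iteration 2: n = 1, first = 2, second = 3
After iteration 3: n = 2, first = 3, second = 5
Loop ends.

Final answer: 3, 5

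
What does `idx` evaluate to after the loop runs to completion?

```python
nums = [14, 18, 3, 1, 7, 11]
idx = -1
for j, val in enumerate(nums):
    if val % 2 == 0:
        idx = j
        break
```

Let's trace through this code step by step.

Initialize: nums = [14, 18, 3, 1, 7, 11]
Initialize: idx = -1
Entering loop: for j, val in enumerate(nums):
After iteration 1: j = 0, val = 14, idx = 0
Loop ends.

Final answer: 0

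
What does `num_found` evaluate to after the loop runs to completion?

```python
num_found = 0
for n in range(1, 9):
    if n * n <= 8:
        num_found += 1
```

Let's trace through this code step by step.

Initialize: num_found = 0
Entering loop: for n in range(1, 9):
After iteration 1: n = 1, num_found = 1
After iteration 2: n = 2, num_found = 2
After iteration 3: n = 3, num_found = 2
After iteration 4: n = 4, num_found = 2
After iteration 5: n = 5, num_found = 2
After iteration 6: n = 6, num_found = 2
After iteration 7: n = 7, num_found = 2
After iteration 8: n = 8, num_found = 2
Loop ends.

Final answer: 2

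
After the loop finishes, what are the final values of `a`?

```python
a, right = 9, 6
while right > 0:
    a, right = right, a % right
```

Let's trace through this code step by step.

Initialize: a = 9
Initialize: right = 6
Entering loop: while right > 0:
After iteration 1: a = 6, right = 3
After iteration 2: a = 3, right = 0
Loop ends.

Final answer: 3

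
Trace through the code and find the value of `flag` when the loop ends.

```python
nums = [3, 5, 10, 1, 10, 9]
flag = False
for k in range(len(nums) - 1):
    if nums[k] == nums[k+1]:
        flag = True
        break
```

Let's trace through this code step by step.

Initialize: nums = [3, 5, 10, 1, 10, 9]
Initialize: flag = False
Entering loop: for k in range(len(nums) - 1):
After iteration 1: k = 0, flag = False
After iteration 2: k = 1, flag = False
After iteration 3: k = 2, flag = False
After iteration 4: k = 3, flag = False
After iteration 5: k = 4, flag = False
Loop ends.

Final answer: False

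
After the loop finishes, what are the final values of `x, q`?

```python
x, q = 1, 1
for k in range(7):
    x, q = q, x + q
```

Let's trace through this code step by step.

Initialize: x = 1
Initialize: q = 1
Entering loop: for k in range(7):
After iteration 1: k = 0, x = 1, q = 2
After iteration 2: k = 1, x = 2, q = 3
After iteration 3: k = 2, x = 3, q = 5
After iteration 4: k = 3, x = 5, q = 8
After iteration 5: k = 4, x = 8, q = 13
After iteration 6: k = 5, x = 13, q = 21
After iteration 7: k = 6, x = 21, q = 34
Loop ends.

Final answer: 21, 34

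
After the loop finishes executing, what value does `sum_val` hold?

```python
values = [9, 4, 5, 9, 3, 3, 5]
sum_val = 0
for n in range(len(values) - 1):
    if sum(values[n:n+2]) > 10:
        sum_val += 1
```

Let's trace through this code step by step.

Initialize: values = [9, 4, 5, 9, 3, 3, 5]
Initialize: sum_val = 0
Entering loop: for n in range(len(values) - 1):
After iteration 1: n = 0, sum_val = 1
After iteration 2: n = 1, sum_val = 1
After iteration 3: n = 2, sum_val = 2
After iteration 4: n = 3, sum_val = 3
After iteration 5: n = 4, sum_val = 3
After iteration 6: n = 5, sum_val = 3
Loop ends.

Final answer: 3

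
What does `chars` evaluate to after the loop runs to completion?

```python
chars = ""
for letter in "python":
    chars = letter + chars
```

Let's trace through this code step by step.

Initialize: chars = ''
Entering loop: for letter in "python":
After iteration 1: letter = 'p', chars = 'p'
After iteration 2: letter = 'y', chars = 'yp'
After iteration 3: letter = 't', chars = 'typ'
After iteration 4: letter = 'h', chars = 'htyp'
After iteration 5: letter = 'o', chars = 'ohtyp'
After iteration 6: letter = 'n', chars = 'nohtyp'
Loop ends.

Final answer: 'nohtyp'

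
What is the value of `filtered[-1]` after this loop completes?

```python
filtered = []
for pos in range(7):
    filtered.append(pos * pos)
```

Let's trace through this code step by step.

Initialize: filtered = []
Entering loop: for pos in range(7):
After iteration 1: pos = 0, filtered = [0]
After iteration 2: pos = 1, filtered = [0, 1]
After iteration 3: pos = 2, filtered = [0, 1, 4]
After iteration 4: pos = 3, filtered = [0, 1, 4, 9]
After iteration 5: pos = 4, filtered = [0, 1, 4, 9, 16]
After iteration 6: pos = 5, filtered = [0, 1, 4, 9, 16, 25]
After iteration 7: pos = 6, filtered = [0, 1, 4, 9, 16, 25, 36]
Loop ends.
filtered[-1] = 36

Final answer: 36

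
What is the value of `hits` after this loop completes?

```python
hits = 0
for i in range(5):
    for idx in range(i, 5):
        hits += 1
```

Let's trace through this code step by step.

Initialize: hits = 0
Entering loop: for i in range(5):
After iteration 1: i = 0, hits = 5
After iteration 2: i = 1, hits = 9
After iteration 3: i = 2, hits = 12
After iteration 4: i = 3, hits = 14
After iteration 5: i = 4, hits = 15
Loop ends.

Final answer: 15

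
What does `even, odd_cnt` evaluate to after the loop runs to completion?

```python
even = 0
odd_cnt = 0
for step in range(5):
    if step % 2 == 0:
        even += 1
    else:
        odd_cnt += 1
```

Let's trace through this code step by step.

Initialize: even = 0
Initialize: odd_cnt = 0
Entering loop: for step in range(5):
After iteration 1: step = 0, even = 1, odd_cnt = 0
After iteration 2: step = 1, even = 1, odd_cnt = 1
After iteration 3: step = 2, even = 2, odd_cnt = 1
After iteration 4: step = 3, even = 2, odd_cnt = 2
After iteration 5: step = 4, even = 3, odd_cnt = 2
Loop ends.

Final answer: 3, 2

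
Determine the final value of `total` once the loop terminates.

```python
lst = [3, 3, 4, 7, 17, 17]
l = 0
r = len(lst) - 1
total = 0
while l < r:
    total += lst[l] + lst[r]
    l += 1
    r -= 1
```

Let's trace through this code step by step.

Initialize: lst = [3, 3, 4, 7, 17, 17]
Initialize: l = 0
Initialize: r = 5
Initialize: total = 0
Entering loop: while l < r:
After iteration 1: l = 1, r = 4, total = 20
After iteration 2: l = 2, r = 3, total = 40
After iteration 3: l = 3, r = 2, total = 51
Loop ends.

Final answer: 51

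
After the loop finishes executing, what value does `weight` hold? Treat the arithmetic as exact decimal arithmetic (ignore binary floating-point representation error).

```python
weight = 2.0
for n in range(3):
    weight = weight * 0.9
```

Let's trace through this code step by step.

Initialize: weight = 2.0
Entering loop: for n in range(3):
After iteration 1: n = 0, weight = 1.8
After iteration 2: n = 1, weight = 1.62
After iteration 3: n = 2, weight = 1.458
Loop ends.

Final answer: 1.458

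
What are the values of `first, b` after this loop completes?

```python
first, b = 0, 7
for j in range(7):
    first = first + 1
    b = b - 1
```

Let's trace through this code step by step.

Initialize: first = 0
Initialize: b = 7
Entering loop: for j in range(7):
After iteration 1: j = 0, first = 1, b = 6
After iteration 2: j = 1, first = 2, b = 5
After iteration 3: j = 2, first = 3, b = 4
After iteration 4: j = 3, first = 4, b = 3
After iteration 5: j = 4, first = 5, b = 2
After iteration 6: j = 5, first = 6, b = 1
After iteration 7: j = 6, first = 7, b = 0
Loop ends.

Final answer: 7, 0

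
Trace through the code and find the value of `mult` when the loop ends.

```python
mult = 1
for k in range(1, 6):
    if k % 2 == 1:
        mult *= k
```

Let's trace through this code step by step.

Initialize: mult = 1
Entering loop: for k in range(1, 6):
After iteration 1: k = 1, mult = 1
After iteration 2: k = 2, mult = 1
After iteration 3: k = 3, mult = 3
After iteration 4: k = 4, mult = 3
After iteration 5: k = 5, mult = 15
Loop ends.

Final answer: 15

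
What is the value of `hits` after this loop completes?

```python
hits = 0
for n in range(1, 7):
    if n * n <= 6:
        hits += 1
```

Let's trace through this code step by step.

Initialize: hits = 0
Entering loop: for n in range(1, 7):
After iteration 1: n = 1, hits = 1
After iteration 2: n = 2, hits = 2
After iteration 3: n = 3, hits = 2
After iteration 4: n = 4, hits = 2
After iteration 5: n = 5, hits = 2
After iteration 6: n = 6, hits = 2
Loop ends.

Final answer: 2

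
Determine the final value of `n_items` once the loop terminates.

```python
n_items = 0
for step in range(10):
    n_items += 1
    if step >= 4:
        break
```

Let's trace through this code step by step.

Initialize: n_items = 0
Entering loop: for step in range(10):
After iteration 1: step = 0, n_items = 1
After iteration 2: step = 1, n_items = 2
After iteration 3: step = 2, n_items = 3
After iteration 4: step = 3, n_items = 4
After iteration 5: step = 4, n_items = 5
Loop ends.

Final answer: 5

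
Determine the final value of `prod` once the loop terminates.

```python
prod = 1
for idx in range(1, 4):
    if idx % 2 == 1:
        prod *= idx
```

Let's trace through this code step by step.

Initialize: prod = 1
Entering loop: for idx in range(1, 4):
After iteration 1: idx = 1, prod = 1
After iteration 2: idx = 2, prod = 1
After iteration 3: idx = 3, prod = 3
Loop ends.

Final answer: 3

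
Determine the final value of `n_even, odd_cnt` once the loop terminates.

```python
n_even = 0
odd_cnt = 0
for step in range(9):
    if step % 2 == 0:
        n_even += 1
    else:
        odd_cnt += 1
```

Let's trace through this code step by step.

Initialize: n_even = 0
Initialize: odd_cnt = 0
Entering loop: for step in range(9):
After iteration 1: step = 0, n_even = 1, odd_cnt = 0
After iteration 2: step = 1, n_even = 1, odd_cnt = 1
After iteration 3: step = 2, n_even = 2, odd_cnt = 1
After iteration 4: step = 3, n_even = 2, odd_cnt = 2
After iteration 5: step = 4, n_even = 3, odd_cnt = 2
After iteration 6: step = 5, n_even = 3, odd_cnt = 3
After iteration 7: step = 6, n_even = 4, odd_cnt = 3
After iteration 8: step = 7, n_even = 4, odd_cnt = 4
After iteration 9: step = 8, n_even = 5, odd_cnt = 4
Loop ends.

Final answer: 5, 4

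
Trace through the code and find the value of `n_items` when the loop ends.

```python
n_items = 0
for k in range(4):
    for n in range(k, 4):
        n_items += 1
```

Let's trace through this code step by step.

Initialize: n_items = 0
Entering loop: for k in range(4):
After iteration 1: k = 0, n_items = 4
After iteration 2: k = 1, n_items = 7
After iteration 3: k = 2, n_items = 9
After iteration 4: k = 3, n_items = 10
Loop ends.

Final answer: 10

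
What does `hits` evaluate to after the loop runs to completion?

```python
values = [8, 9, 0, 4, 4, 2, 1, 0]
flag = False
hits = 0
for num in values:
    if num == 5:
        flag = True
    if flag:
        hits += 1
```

Let's trace through this code step by step.

Initialize: values = [8, 9, 0, 4, 4, 2, 1, 0]
Initialize: flag = False
Initialize: hits = 0
Entering loop: for num in values:
After iteration 1: num = 8, hits = 0
After iteration 2: num = 9, hits = 0
After iteration 3: num = 0, hits = 0
After iteration 4: num = 4, hits = 0
After iteration 5: num = 4, hits = 0
After iteration 6: num = 2, hits = 0
After iteration 7: num = 1, hits = 0
After iteration 8: num = 0, hits = 0
Loop ends.

Final answer: 0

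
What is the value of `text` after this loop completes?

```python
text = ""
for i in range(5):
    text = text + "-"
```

Let's trace through this code step by step.

Initialize: text = ''
Entering loop: for i in range(5):
After iteration 1: i = 0, text = '-'
After iteration 2: i = 1, text = '--'
After iteration 3: i = 2, text = '---'
After iteration 4: i = 3, text = '----'
After iteration 5: i = 4, text = '-----'
Loop ends.

Final answer: '-----'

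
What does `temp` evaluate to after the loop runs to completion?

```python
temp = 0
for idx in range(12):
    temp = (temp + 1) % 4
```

Let's trace through this code step by step.

Initialize: temp = 0
Entering loop: for idx in range(12):
After iteration 1: idx = 0, temp = 1
After iteration 2: idx = 1, temp = 2
After iteration 3: idx = 2, temp = 3
After iteration 4: idx = 3, temp = 0
After iteration 5: idx = 4, temp = 1
After iteration 6: idx = 5, temp = 2
After iteration 7: idx = 6, temp = 3
After iteration 8: idx = 7, temp = 0
After iteration 9: idx = 8, temp = 1
After iteration 10: idx = 9, temp = 2
After iteration 11: idx = 10, temp = 3
After iteration 12: idx = 11, temp = 0
Loop ends.

Final answer: 0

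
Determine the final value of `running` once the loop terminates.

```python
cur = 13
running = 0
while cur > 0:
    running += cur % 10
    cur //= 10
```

Let's trace through this code step by step.

Initialize: cur = 13
Initialize: running = 0
Entering loop: while cur > 0:
After iteration 1: cur = 1, running = 3
After iteration 2: cur = 0, running = 4
Loop ends.

Final answer: 4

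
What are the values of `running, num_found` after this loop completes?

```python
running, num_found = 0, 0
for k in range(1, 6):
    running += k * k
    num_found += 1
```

Let's trace through this code step by step.

Initialize: running = 0
Initialize: num_found = 0
Entering loop: for k in range(1, 6):
After iteration 1: k = 1, running = 1, num_found = 1
After iteration 2: k = 2, running = 5, num_found = 2
After iteration 3: k = 3, running = 14, num_found = 3
After iteration 4: k = 4, running = 30, num_found = 4
After iteration 5: k = 5, running = 55, num_found = 5
Loop ends.

Final answer: 55, 5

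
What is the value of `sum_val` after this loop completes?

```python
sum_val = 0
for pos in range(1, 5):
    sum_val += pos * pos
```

Let's trace through this code step by step.

Initialize: sum_val = 0
Entering loop: for pos in range(1, 5):
After iteration 1: pos = 1, sum_val = 1
After iteration 2: pos = 2, sum_val = 5
After iteration 3: pos = 3, sum_val = 14
After iteration 4: pos = 4, sum_val = 30
Loop ends.

Final answer: 30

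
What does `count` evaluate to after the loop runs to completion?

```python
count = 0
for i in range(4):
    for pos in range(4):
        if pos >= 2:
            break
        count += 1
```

Let's trace through this code step by step.

Initialize: count = 0
Entering loop: for i in range(4):
After iteration 1: i = 0, count = 2
After iteration 2: i = 1, count = 4
After iteration 3: i = 2, count = 6
After iteration 4: i = 3, count = 8
Loop ends.

Final answer: 8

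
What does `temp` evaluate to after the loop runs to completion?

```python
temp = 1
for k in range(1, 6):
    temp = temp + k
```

Let's trace through this code step by step.

Initialize: temp = 1
Entering loop: for k in range(1, 6):
After iteration 1: k = 1, temp = 2
After iteration 2: k = 2, temp = 4
After iteration 3: k = 3, temp = 7
After iteration 4: k = 4, temp = 11
After iteration 5: k = 5, temp = 16
Loop ends.

Final answer: 16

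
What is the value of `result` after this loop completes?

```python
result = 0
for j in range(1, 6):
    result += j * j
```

Let's trace through this code step by step.

Initialize: result = 0
Entering loop: for j in range(1, 6):
After iteration 1: j = 1, result = 1
After iteration 2: j = 2, result = 5
After iteration 3: j = 3, result = 14
After iteration 4: j = 4, result = 30
After iteration 5: j = 5, result = 55
Loop ends.

Final answer: 55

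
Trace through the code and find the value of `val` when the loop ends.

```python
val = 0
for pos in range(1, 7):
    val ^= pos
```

Let's trace through this code step by step.

Initialize: val = 0
Entering loop: for pos in range(1, 7):
After iteration 1: pos = 1, val = 1
After iteration 2: pos = 2, val = 3
After iteration 3: pos = 3, val = 0
After iteration 4: pos = 4, val = 4
After iteration 5: pos = 5, val = 1
After iteration 6: pos = 6, val = 7
Loop ends.

Final answer: 7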